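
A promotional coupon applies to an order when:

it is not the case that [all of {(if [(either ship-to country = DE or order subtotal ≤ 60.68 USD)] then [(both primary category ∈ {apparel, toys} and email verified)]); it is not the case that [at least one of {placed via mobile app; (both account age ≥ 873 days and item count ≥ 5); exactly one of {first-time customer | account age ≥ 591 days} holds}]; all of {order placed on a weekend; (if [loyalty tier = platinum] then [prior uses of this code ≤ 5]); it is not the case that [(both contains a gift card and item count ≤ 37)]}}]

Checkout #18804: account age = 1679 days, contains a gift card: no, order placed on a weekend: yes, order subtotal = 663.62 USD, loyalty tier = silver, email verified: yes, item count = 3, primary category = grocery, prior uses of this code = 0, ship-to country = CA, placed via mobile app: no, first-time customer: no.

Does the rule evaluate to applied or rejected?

Atomic conditions:
  ship-to country = DE: CA == DE is false
  order subtotal ≤ 60.68 USD: 663.62 ≤ 60.68 is false
  primary category ∈ {apparel, toys}: grocery is not in the set → false
  email verified: yes → true
  placed via mobile app: no → false
  account age ≥ 873 days: 1679 ≥ 873 is true
  item count ≥ 5: 3 ≥ 5 is false
  first-time customer: no → false
  account age ≥ 591 days: 1679 ≥ 591 is true
  order placed on a weekend: yes → true
  loyalty tier = platinum: silver == platinum is false
  prior uses of this code ≤ 5: 0 ≤ 5 is true
  contains a gift card: no → false
  item count ≤ 37: 3 ≤ 37 is true
Combine:
[1.1.1] false OR false = false
[1.1.2] false AND true = false
[1.1] false → false (antecedent false ⇒ implication holds) = true
[1.2.1.2] true AND false = false
[1.2.1.3] exactly-one(false, true) = true
[1.2.1] false OR false OR true = true
[1.2] NOT true = false
[1.3.2] false → true (antecedent false ⇒ implication holds) = true
[1.3.3.1] false AND true = false
[1.3.3] NOT false = true
[1.3] true AND true AND true = true
[1] true AND false AND true = false
[root] NOT false = true
Overall: true → applied

Applied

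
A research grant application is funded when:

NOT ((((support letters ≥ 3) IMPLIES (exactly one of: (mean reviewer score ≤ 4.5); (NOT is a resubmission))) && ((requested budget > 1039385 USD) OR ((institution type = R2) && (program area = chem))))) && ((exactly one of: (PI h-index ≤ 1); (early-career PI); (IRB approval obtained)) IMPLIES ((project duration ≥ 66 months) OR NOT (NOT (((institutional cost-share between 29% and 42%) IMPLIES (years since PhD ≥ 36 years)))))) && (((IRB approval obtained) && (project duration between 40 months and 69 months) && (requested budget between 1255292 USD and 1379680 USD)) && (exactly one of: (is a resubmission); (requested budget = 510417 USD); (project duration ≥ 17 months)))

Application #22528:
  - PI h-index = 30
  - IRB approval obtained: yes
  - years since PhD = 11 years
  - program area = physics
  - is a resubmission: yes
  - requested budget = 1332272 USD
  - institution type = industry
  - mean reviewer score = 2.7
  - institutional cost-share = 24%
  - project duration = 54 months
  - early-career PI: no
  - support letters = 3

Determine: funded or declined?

Declined

Atomic conditions:
  support letters ≥ 3: 3 ≥ 3 is true
  mean reviewer score ≤ 4.5: 2.7 ≤ 4.5 is true
  NOT is a resubmission: yes → false
  requested budget > 1039385 USD: 1332272 > 1039385 is true
  institution type = R2: industry == R2 is false
  program area = chem: physics == chem is false
  PI h-index ≤ 1: 30 ≤ 1 is false
  early-career PI: no → false
  IRB approval obtained: yes → true
  project duration ≥ 66 months: 54 ≥ 66 is false
  institutional cost-share between 29% and 42%: 24 in [29, 42] is false
  years since PhD ≥ 36 years: 11 ≥ 36 is false
  project duration between 40 months and 69 months: 54 in [40, 69] is true
  requested budget between 1255292 USD and 1379680 USD: 1332272 in [1255292, 1379680] is true
  is a resubmission: yes → true
  requested budget = 510417 USD: 1332272 == 510417 is false
  project duration ≥ 17 months: 54 ≥ 17 is true
Combine:
[1.1.1.2] exactly-one(true, false) = true
[1.1.1] true → true = true
[1.1.2.2] false AND false = false
[1.1.2] true OR false = true
[1.1] true AND true = true
[1] NOT true = false
[2.1] exactly-one(false, false, true) = true
[2.2.2.1.1] false → false (antecedent false ⇒ implication holds) = true
[2.2.2.1] NOT true = false
[2.2.2] NOT false = true
[2.2] false OR true = true
[2] true → true = true
[3.1] true AND true AND true = true
[3.2] exactly-one(true, false, true) = false
[3] true AND false = false
[root] false AND true AND false = false
Overall: false → declined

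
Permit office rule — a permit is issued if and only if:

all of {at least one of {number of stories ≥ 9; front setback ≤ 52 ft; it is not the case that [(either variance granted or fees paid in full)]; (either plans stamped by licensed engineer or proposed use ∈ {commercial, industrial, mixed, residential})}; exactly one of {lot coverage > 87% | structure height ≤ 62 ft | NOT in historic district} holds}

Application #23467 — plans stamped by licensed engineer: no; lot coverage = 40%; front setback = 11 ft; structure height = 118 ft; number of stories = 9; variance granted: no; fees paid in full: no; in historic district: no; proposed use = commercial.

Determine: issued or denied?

Issued

Atomic conditions:
  number of stories ≥ 9: 9 ≥ 9 is true
  front setback ≤ 52 ft: 11 ≤ 52 is true
  variance granted: no → false
  fees paid in full: no → false
  plans stamped by licensed engineer: no → false
  proposed use ∈ {commercial, industrial, mixed, residential}: commercial is in the set → true
  lot coverage > 87%: 40 > 87 is false
  structure height ≤ 62 ft: 118 ≤ 62 is false
  NOT in historic district: no → true
Combine:
[1.3.1] false OR false = false
[1.3] NOT false = true
[1.4] false OR true = true
[1] true OR true OR true OR true = true
[2] exactly-one(false, false, true) = true
[root] true AND true = true
Overall: true → issued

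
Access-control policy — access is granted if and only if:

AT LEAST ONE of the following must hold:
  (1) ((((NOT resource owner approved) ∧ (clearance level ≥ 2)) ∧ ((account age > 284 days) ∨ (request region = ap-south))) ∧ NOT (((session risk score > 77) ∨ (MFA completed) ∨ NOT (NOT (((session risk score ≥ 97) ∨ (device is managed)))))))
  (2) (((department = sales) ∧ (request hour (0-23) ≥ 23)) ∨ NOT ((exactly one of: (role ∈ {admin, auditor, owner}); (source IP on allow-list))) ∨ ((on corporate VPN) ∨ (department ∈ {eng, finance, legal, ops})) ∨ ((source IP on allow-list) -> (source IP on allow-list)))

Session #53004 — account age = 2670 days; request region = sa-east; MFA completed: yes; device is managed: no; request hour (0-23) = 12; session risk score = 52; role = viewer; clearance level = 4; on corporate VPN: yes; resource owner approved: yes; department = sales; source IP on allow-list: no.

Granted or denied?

Granted

Atomic conditions:
  NOT resource owner approved: yes → false
  clearance level ≥ 2: 4 ≥ 2 is true
  account age > 284 days: 2670 > 284 is true
  request region = ap-south: sa-east == ap-south is false
  session risk score > 77: 52 > 77 is false
  MFA completed: yes → true
  session risk score ≥ 97: 52 ≥ 97 is false
  device is managed: no → false
  department = sales: sales == sales is true
  request hour (0-23) ≥ 23: 12 ≥ 23 is false
  role ∈ {admin, auditor, owner}: viewer is not in the set → false
  source IP on allow-list: no → false
  on corporate VPN: yes → true
  department ∈ {eng, finance, legal, ops}: sales is not in the set → false
Combine:
[1.1.1] false AND true = false
[1.1.2] true OR false = true
[1.1] false AND true = false
[1.2.1.3.1.1] false OR false = false
[1.2.1.3.1] NOT false = true
[1.2.1.3] NOT true = false
[1.2.1] false OR true OR false = true
[1.2] NOT true = false
[1] false AND false = false
[2.1] true AND false = false
[2.2.1] exactly-one(false, false) = false
[2.2] NOT false = true
[2.3] true OR false = true
[2.4] false → false (antecedent false ⇒ implication holds) = true
[2] false OR true OR true OR true = true
[root] false OR true = true
Overall: true → granted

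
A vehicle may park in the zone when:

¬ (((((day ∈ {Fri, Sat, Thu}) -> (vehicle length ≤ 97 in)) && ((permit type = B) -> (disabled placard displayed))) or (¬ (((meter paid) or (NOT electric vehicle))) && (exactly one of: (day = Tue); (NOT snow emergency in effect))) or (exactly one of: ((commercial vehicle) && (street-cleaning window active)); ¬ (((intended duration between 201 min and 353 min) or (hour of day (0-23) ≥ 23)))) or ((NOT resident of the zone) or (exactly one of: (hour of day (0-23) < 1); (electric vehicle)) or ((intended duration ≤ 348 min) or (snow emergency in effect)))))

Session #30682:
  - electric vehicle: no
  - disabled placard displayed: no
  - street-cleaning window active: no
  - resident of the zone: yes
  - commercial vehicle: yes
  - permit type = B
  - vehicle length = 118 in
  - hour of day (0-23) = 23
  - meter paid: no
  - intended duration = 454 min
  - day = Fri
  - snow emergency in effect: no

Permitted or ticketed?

Atomic conditions:
  day ∈ {Fri, Sat, Thu}: Fri is in the set → true
  vehicle length ≤ 97 in: 118 ≤ 97 is false
  permit type = B: B == B is true
  disabled placard displayed: no → false
  meter paid: no → false
  NOT electric vehicle: no → true
  day = Tue: Fri == Tue is false
  NOT snow emergency in effect: no → true
  commercial vehicle: yes → true
  street-cleaning window active: no → false
  intended duration between 201 min and 353 min: 454 in [201, 353] is false
  hour of day (0-23) ≥ 23: 23 ≥ 23 is true
  NOT resident of the zone: yes → false
  hour of day (0-23) < 1: 23 < 1 is false
  electric vehicle: no → false
  intended duration ≤ 348 min: 454 ≤ 348 is false
  snow emergency in effect: no → false
Combine:
[1.1.1] true → false = false
[1.1.2] true → false = false
[1.1] false AND false = false
[1.2.1.1] false OR true = true
[1.2.1] NOT true = false
[1.2.2] exactly-one(false, true) = true
[1.2] false AND true = false
[1.3.1] true AND false = false
[1.3.2.1] false OR true = true
[1.3.2] NOT true = false
[1.3] exactly-one(false, false) = false
[1.4.2] exactly-one(false, false) = false
[1.4.3] false OR false = false
[1.4] false OR false OR false = false
[1] false OR false OR false OR false = false
[root] NOT false = true
Overall: true → permitted

Permitted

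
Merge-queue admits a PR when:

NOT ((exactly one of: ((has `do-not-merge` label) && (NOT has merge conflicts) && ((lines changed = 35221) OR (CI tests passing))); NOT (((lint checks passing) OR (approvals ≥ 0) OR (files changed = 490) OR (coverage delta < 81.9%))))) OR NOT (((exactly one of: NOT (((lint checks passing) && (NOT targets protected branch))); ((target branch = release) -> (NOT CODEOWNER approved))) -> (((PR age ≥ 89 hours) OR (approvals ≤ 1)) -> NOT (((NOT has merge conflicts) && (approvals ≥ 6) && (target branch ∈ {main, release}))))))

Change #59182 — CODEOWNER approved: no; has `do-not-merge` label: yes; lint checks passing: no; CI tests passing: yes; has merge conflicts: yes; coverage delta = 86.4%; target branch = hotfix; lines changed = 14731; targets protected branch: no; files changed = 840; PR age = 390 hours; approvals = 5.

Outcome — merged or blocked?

Atomic conditions:
  has `do-not-merge` label: yes → true
  NOT has merge conflicts: yes → false
  lines changed = 35221: 14731 == 35221 is false
  CI tests passing: yes → true
  lint checks passing: no → false
  approvals ≥ 0: 5 ≥ 0 is true
  files changed = 490: 840 == 490 is false
  coverage delta < 81.9%: 86.4 < 81.9 is false
  NOT targets protected branch: no → true
  target branch = release: hotfix == release is false
  NOT CODEOWNER approved: no → true
  PR age ≥ 89 hours: 390 ≥ 89 is true
  approvals ≤ 1: 5 ≤ 1 is false
  approvals ≥ 6: 5 ≥ 6 is false
  target branch ∈ {main, release}: hotfix is not in the set → false
Combine:
[1.1.1.3] false OR true = true
[1.1.1] true AND false AND true = false
[1.1.2.1] false OR true OR false OR false = true
[1.1.2] NOT true = false
[1.1] exactly-one(false, false) = false
[1] NOT false = true
[2.1.1.1.1] false AND true = false
[2.1.1.1] NOT false = true
[2.1.1.2] false → true (antecedent false ⇒ implication holds) = true
[2.1.1] exactly-one(true, true) = false
[2.1.2.1] true OR false = true
[2.1.2.2.1] false AND false AND false = false
[2.1.2.2] NOT false = true
[2.1.2] true → true = true
[2.1] false → true (antecedent false ⇒ implication holds) = true
[2] NOT true = false
[root] true OR false = true
Overall: true → merged

Merged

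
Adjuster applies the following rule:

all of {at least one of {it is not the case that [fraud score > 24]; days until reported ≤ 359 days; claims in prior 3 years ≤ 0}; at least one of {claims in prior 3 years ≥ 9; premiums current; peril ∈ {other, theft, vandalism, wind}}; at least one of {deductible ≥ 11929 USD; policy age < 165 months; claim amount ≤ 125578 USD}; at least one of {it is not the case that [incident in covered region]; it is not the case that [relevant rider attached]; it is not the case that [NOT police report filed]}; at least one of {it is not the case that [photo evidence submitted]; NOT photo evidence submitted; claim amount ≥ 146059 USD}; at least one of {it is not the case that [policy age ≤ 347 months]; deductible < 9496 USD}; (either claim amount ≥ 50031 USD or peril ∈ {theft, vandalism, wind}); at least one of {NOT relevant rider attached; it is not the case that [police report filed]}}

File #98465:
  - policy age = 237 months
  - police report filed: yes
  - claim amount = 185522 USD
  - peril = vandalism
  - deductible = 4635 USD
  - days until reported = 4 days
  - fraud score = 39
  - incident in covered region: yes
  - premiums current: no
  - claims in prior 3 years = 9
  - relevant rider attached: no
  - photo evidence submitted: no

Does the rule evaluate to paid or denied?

Denied

Atomic conditions:
  fraud score > 24: 39 > 24 is true
  days until reported ≤ 359 days: 4 ≤ 359 is true
  claims in prior 3 years ≤ 0: 9 ≤ 0 is false
  claims in prior 3 years ≥ 9: 9 ≥ 9 is true
  premiums current: no → false
  peril ∈ {other, theft, vandalism, wind}: vandalism is in the set → true
  deductible ≥ 11929 USD: 4635 ≥ 11929 is false
  policy age < 165 months: 237 < 165 is false
  claim amount ≤ 125578 USD: 185522 ≤ 125578 is false
  incident in covered region: yes → true
  relevant rider attached: no → false
  NOT police report filed: yes → false
  photo evidence submitted: no → false
  NOT photo evidence submitted: no → true
  claim amount ≥ 146059 USD: 185522 ≥ 146059 is true
  policy age ≤ 347 months: 237 ≤ 347 is true
  deductible < 9496 USD: 4635 < 9496 is true
  claim amount ≥ 50031 USD: 185522 ≥ 50031 is true
  peril ∈ {theft, vandalism, wind}: vandalism is in the set → true
  NOT relevant rider attached: no → true
  police report filed: yes → true
Combine:
[1.1] NOT true = false
[1] false OR true OR false = true
[2] true OR false OR true = true
[3] false OR false OR false = false
[4.1] NOT true = false
[4.2] NOT false = true
[4.3] NOT false = true
[4] false OR true OR true = true
[5.1] NOT false = true
[5] true OR true OR true = true
[6.1] NOT true = false
[6] false OR true = true
[7] true OR true = true
[8.2] NOT true = false
[8] true OR false = true
[root] true AND true AND false AND true AND true AND true AND true AND true = false
Overall: false → denied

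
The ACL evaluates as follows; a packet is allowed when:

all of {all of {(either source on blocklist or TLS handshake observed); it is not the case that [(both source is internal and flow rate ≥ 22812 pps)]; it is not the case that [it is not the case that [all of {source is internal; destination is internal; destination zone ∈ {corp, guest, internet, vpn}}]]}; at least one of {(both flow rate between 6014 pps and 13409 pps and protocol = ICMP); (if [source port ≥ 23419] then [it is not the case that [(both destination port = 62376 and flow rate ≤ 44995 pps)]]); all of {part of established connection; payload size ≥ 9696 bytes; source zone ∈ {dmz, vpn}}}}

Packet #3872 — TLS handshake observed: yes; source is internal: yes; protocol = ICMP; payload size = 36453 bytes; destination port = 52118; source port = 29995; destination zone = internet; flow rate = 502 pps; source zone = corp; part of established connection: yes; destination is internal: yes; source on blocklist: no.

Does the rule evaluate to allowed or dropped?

Allowed

Atomic conditions:
  source on blocklist: no → false
  TLS handshake observed: yes → true
  source is internal: yes → true
  flow rate ≥ 22812 pps: 502 ≥ 22812 is false
  destination is internal: yes → true
  destination zone ∈ {corp, guest, internet, vpn}: internet is in the set → true
  flow rate between 6014 pps and 13409 pps: 502 in [6014, 13409] is false
  protocol = ICMP: ICMP == ICMP is true
  source port ≥ 23419: 29995 ≥ 23419 is true
  destination port = 62376: 52118 == 62376 is false
  flow rate ≤ 44995 pps: 502 ≤ 44995 is true
  part of established connection: yes → true
  payload size ≥ 9696 bytes: 36453 ≥ 9696 is true
  source zone ∈ {dmz, vpn}: corp is not in the set → false
Combine:
[1.1] false OR true = true
[1.2.1] true AND false = false
[1.2] NOT false = true
[1.3.1.1] true AND true AND true = true
[1.3.1] NOT true = false
[1.3] NOT false = true
[1] true AND true AND true = true
[2.1] false AND true = false
[2.2.2.1] false AND true = false
[2.2.2] NOT false = true
[2.2] true → true = true
[2.3] true AND true AND false = false
[2] false OR true OR false = true
[root] true AND true = true
Overall: true → allowed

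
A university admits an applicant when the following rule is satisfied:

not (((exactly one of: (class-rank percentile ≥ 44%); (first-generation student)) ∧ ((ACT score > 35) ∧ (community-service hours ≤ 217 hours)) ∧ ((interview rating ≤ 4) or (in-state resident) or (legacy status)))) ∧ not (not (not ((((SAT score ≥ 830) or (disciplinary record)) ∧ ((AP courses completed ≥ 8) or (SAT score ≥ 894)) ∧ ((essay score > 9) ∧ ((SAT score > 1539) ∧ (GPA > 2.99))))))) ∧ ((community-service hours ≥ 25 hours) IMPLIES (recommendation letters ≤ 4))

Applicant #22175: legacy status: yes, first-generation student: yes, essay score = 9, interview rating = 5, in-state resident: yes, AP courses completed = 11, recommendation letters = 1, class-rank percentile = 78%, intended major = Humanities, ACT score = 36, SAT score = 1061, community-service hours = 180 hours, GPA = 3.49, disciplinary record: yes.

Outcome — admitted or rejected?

Admitted

Atomic conditions:
  class-rank percentile ≥ 44%: 78 ≥ 44 is true
  first-generation student: yes → true
  ACT score > 35: 36 > 35 is true
  community-service hours ≤ 217 hours: 180 ≤ 217 is true
  interview rating ≤ 4: 5 ≤ 4 is false
  in-state resident: yes → true
  legacy status: yes → true
  SAT score ≥ 830: 1061 ≥ 830 is true
  disciplinary record: yes → true
  AP courses completed ≥ 8: 11 ≥ 8 is true
  SAT score ≥ 894: 1061 ≥ 894 is true
  essay score > 9: 9 > 9 is false
  SAT score > 1539: 1061 > 1539 is false
  GPA > 2.99: 3.49 > 2.99 is true
  community-service hours ≥ 25 hours: 180 ≥ 25 is true
  recommendation letters ≤ 4: 1 ≤ 4 is true
Combine:
[1.1.1] exactly-one(true, true) = false
[1.1.2] true AND true = true
[1.1.3] false OR true OR true = true
[1.1] false AND true AND true = false
[1] NOT false = true
[2.1.1.1.1] true OR true = true
[2.1.1.1.2] true OR true = true
[2.1.1.1.3.2] false AND true = false
[2.1.1.1.3] false AND false = false
[2.1.1.1] true AND true AND false = false
[2.1.1] NOT false = true
[2.1] NOT true = false
[2] NOT false = true
[3] true → true = true
[root] true AND true AND true = true
Overall: true → admitted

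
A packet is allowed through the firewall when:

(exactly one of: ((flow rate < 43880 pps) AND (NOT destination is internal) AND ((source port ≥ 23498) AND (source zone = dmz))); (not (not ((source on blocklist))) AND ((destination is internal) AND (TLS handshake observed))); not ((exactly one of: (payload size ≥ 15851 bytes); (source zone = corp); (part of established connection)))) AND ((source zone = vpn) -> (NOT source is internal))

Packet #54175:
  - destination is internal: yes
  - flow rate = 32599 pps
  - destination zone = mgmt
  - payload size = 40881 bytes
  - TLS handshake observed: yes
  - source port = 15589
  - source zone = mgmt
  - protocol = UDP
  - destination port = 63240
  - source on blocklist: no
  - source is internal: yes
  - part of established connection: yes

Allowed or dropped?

Atomic conditions:
  flow rate < 43880 pps: 32599 < 43880 is true
  NOT destination is internal: yes → false
  source port ≥ 23498: 15589 ≥ 23498 is false
  source zone = dmz: mgmt == dmz is false
  source on blocklist: no → false
  destination is internal: yes → true
  TLS handshake observed: yes → true
  payload size ≥ 15851 bytes: 40881 ≥ 15851 is true
  source zone = corp: mgmt == corp is false
  part of established connection: yes → true
  source zone = vpn: mgmt == vpn is false
  NOT source is internal: yes → false
Combine:
[1.1.3] false AND false = false
[1.1] true AND false AND false = false
[1.2.1.1] NOT false = true
[1.2.1] NOT true = false
[1.2.2] true AND true = true
[1.2] false AND true = false
[1.3.1] exactly-one(true, false, true) = false
[1.3] NOT false = true
[1] exactly-one(false, false, true) = true
[2] false → false (antecedent false ⇒ implication holds) = true
[root] true AND true = true
Overall: true → allowed

Allowed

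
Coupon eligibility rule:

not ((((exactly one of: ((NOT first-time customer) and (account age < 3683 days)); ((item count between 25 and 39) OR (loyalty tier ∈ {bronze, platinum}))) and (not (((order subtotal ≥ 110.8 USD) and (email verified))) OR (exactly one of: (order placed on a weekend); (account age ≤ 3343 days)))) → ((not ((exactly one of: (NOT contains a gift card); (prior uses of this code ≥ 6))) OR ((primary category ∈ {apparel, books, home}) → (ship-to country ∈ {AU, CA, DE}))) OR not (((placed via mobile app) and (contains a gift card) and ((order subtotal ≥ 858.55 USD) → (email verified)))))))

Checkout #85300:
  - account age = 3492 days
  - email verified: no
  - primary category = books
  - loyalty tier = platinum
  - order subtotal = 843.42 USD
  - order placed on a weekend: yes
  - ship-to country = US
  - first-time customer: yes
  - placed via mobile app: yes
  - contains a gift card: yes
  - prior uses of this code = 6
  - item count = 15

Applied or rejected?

Atomic conditions:
  NOT first-time customer: yes → false
  account age < 3683 days: 3492 < 3683 is true
  item count between 25 and 39: 15 in [25, 39] is false
  loyalty tier ∈ {bronze, platinum}: platinum is in the set → true
  order subtotal ≥ 110.8 USD: 843.42 ≥ 110.8 is true
  email verified: no → false
  order placed on a weekend: yes → true
  account age ≤ 3343 days: 3492 ≤ 3343 is false
  NOT contains a gift card: yes → false
  prior uses of this code ≥ 6: 6 ≥ 6 is true
  primary category ∈ {apparel, books, home}: books is in the set → true
  ship-to country ∈ {AU, CA, DE}: US is not in the set → false
  placed via mobile app: yes → true
  contains a gift card: yes → true
  order subtotal ≥ 858.55 USD: 843.42 ≥ 858.55 is false
Combine:
[1.1.1.1] false AND true = false
[1.1.1.2] false OR true = true
[1.1.1] exactly-one(false, true) = true
[1.1.2.1.1] true AND false = false
[1.1.2.1] NOT false = true
[1.1.2.2] exactly-one(true, false) = true
[1.1.2] true OR true = true
[1.1] true AND true = true
[1.2.1.1.1] exactly-one(false, true) = true
[1.2.1.1] NOT true = false
[1.2.1.2] true → false = false
[1.2.1] false OR false = false
[1.2.2.1.3] false → false (antecedent false ⇒ implication holds) = true
[1.2.2.1] true AND true AND true = true
[1.2.2] NOT true = false
[1.2] false OR false = false
[1] true → false = false
[root] NOT false = true
Overall: true → applied

Applied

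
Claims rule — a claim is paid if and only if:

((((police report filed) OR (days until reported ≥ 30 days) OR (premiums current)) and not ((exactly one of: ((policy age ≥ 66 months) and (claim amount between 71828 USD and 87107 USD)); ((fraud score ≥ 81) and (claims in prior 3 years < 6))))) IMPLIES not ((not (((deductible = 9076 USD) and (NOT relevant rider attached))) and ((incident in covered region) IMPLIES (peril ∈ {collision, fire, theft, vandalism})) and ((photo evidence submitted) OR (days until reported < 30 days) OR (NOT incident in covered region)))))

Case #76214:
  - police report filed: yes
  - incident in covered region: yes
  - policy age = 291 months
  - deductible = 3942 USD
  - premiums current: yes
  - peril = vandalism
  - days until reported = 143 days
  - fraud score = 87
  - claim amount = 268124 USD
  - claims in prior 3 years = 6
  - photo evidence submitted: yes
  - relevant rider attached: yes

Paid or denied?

Denied

Atomic conditions:
  police report filed: yes → true
  days until reported ≥ 30 days: 143 ≥ 30 is true
  premiums current: yes → true
  policy age ≥ 66 months: 291 ≥ 66 is true
  claim amount between 71828 USD and 87107 USD: 268124 in [71828, 87107] is false
  fraud score ≥ 81: 87 ≥ 81 is true
  claims in prior 3 years < 6: 6 < 6 is false
  deductible = 9076 USD: 3942 == 9076 is false
  NOT relevant rider attached: yes → false
  incident in covered region: yes → true
  peril ∈ {collision, fire, theft, vandalism}: vandalism is in the set → true
  photo evidence submitted: yes → true
  days until reported < 30 days: 143 < 30 is false
  NOT incident in covered region: yes → false
Combine:
[1.1] true OR true OR true = true
[1.2.1.1] true AND false = false
[1.2.1.2] true AND false = false
[1.2.1] exactly-one(false, false) = false
[1.2] NOT false = true
[1] true AND true = true
[2.1.1.1] false AND false = false
[2.1.1] NOT false = true
[2.1.2] true → true = true
[2.1.3] true OR false OR false = true
[2.1] true AND true AND true = true
[2] NOT true = false
[root] true → false = false
Overall: false → denied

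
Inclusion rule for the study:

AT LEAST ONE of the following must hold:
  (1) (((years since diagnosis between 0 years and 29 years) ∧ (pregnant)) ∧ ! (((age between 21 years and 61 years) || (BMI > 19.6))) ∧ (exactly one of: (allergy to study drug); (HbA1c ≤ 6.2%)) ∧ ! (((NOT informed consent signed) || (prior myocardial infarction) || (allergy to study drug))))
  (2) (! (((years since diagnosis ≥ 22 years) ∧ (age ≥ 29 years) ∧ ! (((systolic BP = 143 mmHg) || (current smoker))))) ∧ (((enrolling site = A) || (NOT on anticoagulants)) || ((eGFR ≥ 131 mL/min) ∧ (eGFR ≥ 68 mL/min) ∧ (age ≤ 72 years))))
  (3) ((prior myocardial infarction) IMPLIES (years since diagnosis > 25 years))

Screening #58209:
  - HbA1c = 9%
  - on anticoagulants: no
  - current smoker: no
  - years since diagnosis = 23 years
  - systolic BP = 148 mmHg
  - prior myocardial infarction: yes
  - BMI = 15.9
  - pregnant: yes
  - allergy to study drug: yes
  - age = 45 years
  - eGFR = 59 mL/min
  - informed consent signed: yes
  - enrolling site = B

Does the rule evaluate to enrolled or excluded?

Excluded

Atomic conditions:
  years since diagnosis between 0 years and 29 years: 23 in [0, 29] is true
  pregnant: yes → true
  age between 21 years and 61 years: 45 in [21, 61] is true
  BMI > 19.6: 15.9 > 19.6 is false
  allergy to study drug: yes → true
  HbA1c ≤ 6.2%: 9 ≤ 6.2 is false
  NOT informed consent signed: yes → false
  prior myocardial infarction: yes → true
  years since diagnosis ≥ 22 years: 23 ≥ 22 is true
  age ≥ 29 years: 45 ≥ 29 is true
  systolic BP = 143 mmHg: 148 == 143 is false
  current smoker: no → false
  enrolling site = A: B == A is false
  NOT on anticoagulants: no → true
  eGFR ≥ 131 mL/min: 59 ≥ 131 is false
  eGFR ≥ 68 mL/min: 59 ≥ 68 is false
  age ≤ 72 years: 45 ≤ 72 is true
  years since diagnosis > 25 years: 23 > 25 is false
Combine:
[1.1] true AND true = true
[1.2.1] true OR false = true
[1.2] NOT true = false
[1.3] exactly-one(true, false) = true
[1.4.1] false OR true OR true = true
[1.4] NOT true = false
[1] true AND false AND true AND false = false
[2.1.1.3.1] false OR false = false
[2.1.1.3] NOT false = true
[2.1.1] true AND true AND true = true
[2.1] NOT true = false
[2.2.1] false OR true = true
[2.2.2] false AND false AND true = false
[2.2] true OR false = true
[2] false AND true = false
[3] true → false = false
[root] false OR false OR false = false
Overall: false → excluded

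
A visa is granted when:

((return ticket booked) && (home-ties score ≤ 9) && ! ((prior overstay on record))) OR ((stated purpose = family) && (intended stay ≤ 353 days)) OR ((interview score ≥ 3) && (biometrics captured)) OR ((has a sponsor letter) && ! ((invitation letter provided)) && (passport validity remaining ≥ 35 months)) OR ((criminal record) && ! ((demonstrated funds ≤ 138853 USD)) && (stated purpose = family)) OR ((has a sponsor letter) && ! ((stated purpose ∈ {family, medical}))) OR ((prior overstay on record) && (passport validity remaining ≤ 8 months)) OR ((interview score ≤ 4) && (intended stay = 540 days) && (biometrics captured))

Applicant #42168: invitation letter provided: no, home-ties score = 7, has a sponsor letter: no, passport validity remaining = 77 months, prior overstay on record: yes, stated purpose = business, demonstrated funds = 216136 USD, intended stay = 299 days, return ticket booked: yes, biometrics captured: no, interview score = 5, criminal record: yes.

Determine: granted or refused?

Refused

Atomic conditions:
  return ticket booked: yes → true
  home-ties score ≤ 9: 7 ≤ 9 is true
  prior overstay on record: yes → true
  stated purpose = family: business == family is false
  intended stay ≤ 353 days: 299 ≤ 353 is true
  interview score ≥ 3: 5 ≥ 3 is true
  biometrics captured: no → false
  has a sponsor letter: no → false
  invitation letter provided: no → false
  passport validity remaining ≥ 35 months: 77 ≥ 35 is true
  criminal record: yes → true
  demonstrated funds ≤ 138853 USD: 216136 ≤ 138853 is false
  stated purpose ∈ {family, medical}: business is not in the set → false
  passport validity remaining ≤ 8 months: 77 ≤ 8 is false
  interview score ≤ 4: 5 ≤ 4 is false
  intended stay = 540 days: 299 == 540 is false
Combine:
[1.3] NOT true = false
[1] true AND true AND false = false
[2] false AND true = false
[3] true AND false = false
[4.2] NOT false = true
[4] false AND true AND true = false
[5.2] NOT false = true
[5] true AND true AND false = false
[6.2] NOT false = true
[6] false AND true = false
[7] true AND false = false
[8] false AND false AND false = false
[root] false OR false OR false OR false OR false OR false OR false OR false = false
Overall: false → refused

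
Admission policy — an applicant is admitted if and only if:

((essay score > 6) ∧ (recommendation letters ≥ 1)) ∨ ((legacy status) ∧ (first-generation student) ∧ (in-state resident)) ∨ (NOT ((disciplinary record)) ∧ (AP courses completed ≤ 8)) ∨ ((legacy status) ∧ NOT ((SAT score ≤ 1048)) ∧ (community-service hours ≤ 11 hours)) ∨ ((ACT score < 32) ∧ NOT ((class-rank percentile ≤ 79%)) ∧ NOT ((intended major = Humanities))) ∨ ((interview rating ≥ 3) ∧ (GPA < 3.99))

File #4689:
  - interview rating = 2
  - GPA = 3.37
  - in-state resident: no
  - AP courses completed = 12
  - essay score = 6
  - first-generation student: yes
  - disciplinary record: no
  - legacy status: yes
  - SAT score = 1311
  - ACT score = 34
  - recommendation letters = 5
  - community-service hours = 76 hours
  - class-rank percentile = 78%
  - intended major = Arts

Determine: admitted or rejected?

Atomic conditions:
  essay score > 6: 6 > 6 is false
  recommendation letters ≥ 1: 5 ≥ 1 is true
  legacy status: yes → true
  first-generation student: yes → true
  in-state resident: no → false
  disciplinary record: no → false
  AP courses completed ≤ 8: 12 ≤ 8 is false
  SAT score ≤ 1048: 1311 ≤ 1048 is false
  community-service hours ≤ 11 hours: 76 ≤ 11 is false
  ACT score < 32: 34 < 32 is false
  class-rank percentile ≤ 79%: 78 ≤ 79 is true
  intended major = Humanities: Arts == Humanities is false
  interview rating ≥ 3: 2 ≥ 3 is false
  GPA < 3.99: 3.37 < 3.99 is true
Combine:
[1] false AND true = false
[2] true AND true AND false = false
[3.1] NOT false = true
[3] true AND false = false
[4.2] NOT false = true
[4] true AND true AND false = false
[5.2] NOT true = false
[5.3] NOT false = true
[5] false AND false AND true = false
[6] false AND true = false
[root] false OR false OR false OR false OR false OR false = false
Overall: false → rejected

Rejected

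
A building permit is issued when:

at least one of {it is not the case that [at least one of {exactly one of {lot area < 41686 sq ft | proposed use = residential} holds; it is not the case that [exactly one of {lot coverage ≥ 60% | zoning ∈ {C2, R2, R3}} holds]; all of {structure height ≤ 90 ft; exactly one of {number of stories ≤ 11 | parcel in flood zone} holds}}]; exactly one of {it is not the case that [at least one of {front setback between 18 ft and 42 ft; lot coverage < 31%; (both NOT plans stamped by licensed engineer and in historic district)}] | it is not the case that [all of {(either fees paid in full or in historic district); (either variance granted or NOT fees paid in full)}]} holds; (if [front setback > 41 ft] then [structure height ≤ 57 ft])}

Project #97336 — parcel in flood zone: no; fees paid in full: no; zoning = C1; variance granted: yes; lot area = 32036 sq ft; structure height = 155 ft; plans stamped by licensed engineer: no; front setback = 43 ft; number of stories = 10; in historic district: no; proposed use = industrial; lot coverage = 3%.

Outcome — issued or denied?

Issued

Atomic conditions:
  lot area < 41686 sq ft: 32036 < 41686 is true
  proposed use = residential: industrial == residential is false
  lot coverage ≥ 60%: 3 ≥ 60 is false
  zoning ∈ {C2, R2, R3}: C1 is not in the set → false
  structure height ≤ 90 ft: 155 ≤ 90 is false
  number of stories ≤ 11: 10 ≤ 11 is true
  parcel in flood zone: no → false
  front setback between 18 ft and 42 ft: 43 in [18, 42] is false
  lot coverage < 31%: 3 < 31 is true
  NOT plans stamped by licensed engineer: no → true
  in historic district: no → false
  fees paid in full: no → false
  variance granted: yes → true
  NOT fees paid in full: no → true
  front setback > 41 ft: 43 > 41 is true
  structure height ≤ 57 ft: 155 ≤ 57 is false
Combine:
[1.1.1] exactly-one(true, false) = true
[1.1.2.1] exactly-one(false, false) = false
[1.1.2] NOT false = true
[1.1.3.2] exactly-one(true, false) = true
[1.1.3] false AND true = false
[1.1] true OR true OR false = true
[1] NOT true = false
[2.1.1.3] true AND false = false
[2.1.1] false OR true OR false = true
[2.1] NOT true = false
[2.2.1.1] false OR false = false
[2.2.1.2] true OR true = true
[2.2.1] false AND true = false
[2.2] NOT false = true
[2] exactly-one(false, true) = true
[3] true → false = false
[root] false OR true OR false = true
Overall: true → issued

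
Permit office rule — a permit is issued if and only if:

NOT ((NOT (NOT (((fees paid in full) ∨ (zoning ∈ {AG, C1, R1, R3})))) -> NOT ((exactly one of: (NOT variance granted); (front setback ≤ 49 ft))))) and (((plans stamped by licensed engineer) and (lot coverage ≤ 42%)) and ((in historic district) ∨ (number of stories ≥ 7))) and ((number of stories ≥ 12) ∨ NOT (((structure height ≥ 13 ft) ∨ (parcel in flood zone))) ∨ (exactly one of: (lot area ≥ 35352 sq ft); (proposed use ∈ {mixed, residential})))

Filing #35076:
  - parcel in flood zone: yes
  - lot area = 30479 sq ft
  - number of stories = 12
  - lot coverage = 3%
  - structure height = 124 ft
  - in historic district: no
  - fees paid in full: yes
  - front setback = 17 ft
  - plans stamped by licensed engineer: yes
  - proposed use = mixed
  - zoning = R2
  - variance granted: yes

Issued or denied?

Issued

Atomic conditions:
  fees paid in full: yes → true
  zoning ∈ {AG, C1, R1, R3}: R2 is not in the set → false
  NOT variance granted: yes → false
  front setback ≤ 49 ft: 17 ≤ 49 is true
  plans stamped by licensed engineer: yes → true
  lot coverage ≤ 42%: 3 ≤ 42 is true
  in historic district: no → false
  number of stories ≥ 7: 12 ≥ 7 is true
  number of stories ≥ 12: 12 ≥ 12 is true
  structure height ≥ 13 ft: 124 ≥ 13 is true
  parcel in flood zone: yes → true
  lot area ≥ 35352 sq ft: 30479 ≥ 35352 is false
  proposed use ∈ {mixed, residential}: mixed is in the set → true
Combine:
[1.1.1.1.1] true OR false = true
[1.1.1.1] NOT true = false
[1.1.1] NOT false = true
[1.1.2.1] exactly-one(false, true) = true
[1.1.2] NOT true = false
[1.1] true → false = false
[1] NOT false = true
[2.1] true AND true = true
[2.2] false OR true = true
[2] true AND true = true
[3.2.1] true OR true = true
[3.2] NOT true = false
[3.3] exactly-one(false, true) = true
[3] true OR false OR true = true
[root] true AND true AND true = true
Overall: true → issued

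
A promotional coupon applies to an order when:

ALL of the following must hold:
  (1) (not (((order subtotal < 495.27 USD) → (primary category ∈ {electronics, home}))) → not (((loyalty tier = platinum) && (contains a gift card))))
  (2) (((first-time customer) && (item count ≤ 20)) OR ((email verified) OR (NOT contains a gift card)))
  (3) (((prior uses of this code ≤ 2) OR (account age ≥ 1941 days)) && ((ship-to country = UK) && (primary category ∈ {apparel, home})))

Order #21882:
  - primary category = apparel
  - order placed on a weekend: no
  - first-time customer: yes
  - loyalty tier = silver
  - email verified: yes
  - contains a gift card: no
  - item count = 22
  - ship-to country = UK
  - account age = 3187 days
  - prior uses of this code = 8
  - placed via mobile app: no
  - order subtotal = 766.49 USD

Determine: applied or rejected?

Applied

Atomic conditions:
  order subtotal < 495.27 USD: 766.49 < 495.27 is false
  primary category ∈ {electronics, home}: apparel is not in the set → false
  loyalty tier = platinum: silver == platinum is false
  contains a gift card: no → false
  first-time customer: yes → true
  item count ≤ 20: 22 ≤ 20 is false
  email verified: yes → true
  NOT contains a gift card: no → true
  prior uses of this code ≤ 2: 8 ≤ 2 is false
  account age ≥ 1941 days: 3187 ≥ 1941 is true
  ship-to country = UK: UK == UK is true
  primary category ∈ {apparel, home}: apparel is in the set → true
Combine:
[1.1.1] false → false (antecedent false ⇒ implication holds) = true
[1.1] NOT true = false
[1.2.1] false AND false = false
[1.2] NOT false = true
[1] false → true (antecedent false ⇒ implication holds) = true
[2.1] true AND false = false
[2.2] true OR true = true
[2] false OR true = true
[3.1] false OR true = true
[3.2] true AND true = true
[3] true AND true = true
[root] true AND true AND true = true
Overall: true → applied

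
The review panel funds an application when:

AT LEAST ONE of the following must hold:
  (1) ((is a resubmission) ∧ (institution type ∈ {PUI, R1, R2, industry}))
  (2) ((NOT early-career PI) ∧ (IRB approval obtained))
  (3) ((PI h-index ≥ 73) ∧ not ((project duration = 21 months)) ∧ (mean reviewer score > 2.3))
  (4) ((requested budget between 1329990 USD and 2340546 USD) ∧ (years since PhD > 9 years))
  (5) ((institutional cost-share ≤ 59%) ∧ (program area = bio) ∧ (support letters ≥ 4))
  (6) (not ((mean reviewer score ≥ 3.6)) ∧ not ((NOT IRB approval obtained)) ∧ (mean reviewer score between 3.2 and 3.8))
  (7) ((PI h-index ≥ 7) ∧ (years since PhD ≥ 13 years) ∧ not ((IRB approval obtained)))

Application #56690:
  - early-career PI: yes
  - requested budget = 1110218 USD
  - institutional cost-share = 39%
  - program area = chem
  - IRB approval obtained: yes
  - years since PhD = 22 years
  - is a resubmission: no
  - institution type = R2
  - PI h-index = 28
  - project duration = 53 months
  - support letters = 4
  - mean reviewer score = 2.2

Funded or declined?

Declined

Atomic conditions:
  is a resubmission: no → false
  institution type ∈ {PUI, R1, R2, industry}: R2 is in the set → true
  NOT early-career PI: yes → false
  IRB approval obtained: yes → true
  PI h-index ≥ 73: 28 ≥ 73 is false
  project duration = 21 months: 53 == 21 is false
  mean reviewer score > 2.3: 2.2 > 2.3 is false
  requested budget between 1329990 USD and 2340546 USD: 1110218 in [1329990, 2340546] is false
  years since PhD > 9 years: 22 > 9 is true
  institutional cost-share ≤ 59%: 39 ≤ 59 is true
  program area = bio: chem == bio is false
  support letters ≥ 4: 4 ≥ 4 is true
  mean reviewer score ≥ 3.6: 2.2 ≥ 3.6 is false
  NOT IRB approval obtained: yes → false
  mean reviewer score between 3.2 and 3.8: 2.2 in [3.2, 3.8] is false
  PI h-index ≥ 7: 28 ≥ 7 is true
  years since PhD ≥ 13 years: 22 ≥ 13 is true
Combine:
[1] false AND true = false
[2] false AND true = false
[3.2] NOT false = true
[3] false AND true AND false = false
[4] false AND true = false
[5] true AND false AND true = false
[6.1] NOT false = true
[6.2] NOT false = true
[6] true AND true AND false = false
[7.3] NOT true = false
[7] true AND true AND false = false
[root] false OR false OR false OR false OR false OR false OR false = false
Overall: false → declined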